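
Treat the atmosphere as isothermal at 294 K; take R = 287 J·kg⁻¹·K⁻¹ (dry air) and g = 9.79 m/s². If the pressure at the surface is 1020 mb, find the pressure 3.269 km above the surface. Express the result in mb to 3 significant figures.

P ≈ 698 mb

Scale height: H = RT/g = 287 × 294 / 9.79 = 8618.8 m.
Barometric formula: P = P₀ exp(−z/H).
z/H = 3269.0/8618.8 = 0.37929; exp(−0.37929) = 0.68435.
P = 1020 × 0.68435 = 698.04 mb.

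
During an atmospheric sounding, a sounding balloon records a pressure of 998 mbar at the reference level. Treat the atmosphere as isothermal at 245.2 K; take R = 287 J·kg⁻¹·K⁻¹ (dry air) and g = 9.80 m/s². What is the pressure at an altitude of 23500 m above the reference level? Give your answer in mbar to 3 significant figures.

Scale height: H = RT/g = 287 × 245.2 / 9.80 = 7180.9 m.
Barometric formula: P = P₀ exp(−z/H).
z/H = 23500/7180.9 = 3.2726; exp(−3.2726) = 0.037908.
P = 998 × 0.037908 = 37.832 mbar.

P ≈ 37.8 mbar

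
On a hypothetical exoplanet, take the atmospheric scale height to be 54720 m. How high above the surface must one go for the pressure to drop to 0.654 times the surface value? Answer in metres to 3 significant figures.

Set P/P₀ = exp(−z/H) = 0.654, so z = −H ln(0.654).
−ln(0.654) = 0.42465; z = 54720 × 0.42465 = 23237 m.

z ≈ 23200 m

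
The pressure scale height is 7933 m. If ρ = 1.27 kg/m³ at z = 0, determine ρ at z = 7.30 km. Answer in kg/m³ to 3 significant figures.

ρ ≈ 0.506 kg/m³

In an isothermal atmosphere, density decays like pressure: ρ = ρ₀ exp(−z/H).
z/H = 7300.0/7933.0 = 0.92021; exp(−0.92021) = 0.39844.
ρ = 1.27 × 0.39844 = 0.50602 kg/m³.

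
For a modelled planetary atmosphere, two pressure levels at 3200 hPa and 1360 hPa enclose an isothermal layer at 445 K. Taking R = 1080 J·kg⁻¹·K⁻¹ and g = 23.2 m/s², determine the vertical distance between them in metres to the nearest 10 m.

Δz ≈ 17730 m

Hypsometric equation: Δz = (R T̄/g) ln(P₁/P₂).
R T̄/g = 1080 × 445 / 23.2 = 20716 m.
ln(3200/1360) = ln(2.3529) = 0.85565.
Δz = 20716 × 0.85565 = 17726 m.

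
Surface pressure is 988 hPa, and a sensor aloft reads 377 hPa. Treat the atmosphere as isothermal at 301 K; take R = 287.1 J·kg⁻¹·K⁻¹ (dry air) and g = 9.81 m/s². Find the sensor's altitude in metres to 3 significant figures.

Scale height: H = RT/g = 287.1 × 301 / 9.81 = 8809.1 m.
Invert the barometric formula: z = H ln(P₀/P).
P₀/P = 988/377 = 2.6207; ln(2.6207) = 0.96344.
z = 8809.1 × 0.96344 = 8487.0 m.

z ≈ 8490 m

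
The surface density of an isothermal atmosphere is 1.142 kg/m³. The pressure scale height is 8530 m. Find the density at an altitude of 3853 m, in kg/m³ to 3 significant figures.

In an isothermal atmosphere, density decays like pressure: ρ = ρ₀ exp(−z/H).
z/H = 3853.0/8530.0 = 0.45170; exp(−0.45170) = 0.63655.
ρ = 1.142 × 0.63655 = 0.72694 kg/m³.

ρ ≈ 0.727 kg/m³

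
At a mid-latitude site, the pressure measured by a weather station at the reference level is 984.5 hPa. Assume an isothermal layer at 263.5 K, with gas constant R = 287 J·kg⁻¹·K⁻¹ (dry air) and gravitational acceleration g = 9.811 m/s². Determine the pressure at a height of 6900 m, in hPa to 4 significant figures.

P ≈ 402.2 hPa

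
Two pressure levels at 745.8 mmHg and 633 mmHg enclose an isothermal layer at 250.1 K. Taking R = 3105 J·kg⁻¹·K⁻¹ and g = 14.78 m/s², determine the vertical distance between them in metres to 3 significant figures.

Hypsometric equation: Δz = (R T̄/g) ln(P₁/P₂).
R T̄/g = 3105 × 250.1 / 14.78 = 52541 m.
ln(745.8/633) = ln(1.1782) = 0.16399.
Δz = 52541 × 0.16399 = 8616.2 m.

Δz ≈ 8620 m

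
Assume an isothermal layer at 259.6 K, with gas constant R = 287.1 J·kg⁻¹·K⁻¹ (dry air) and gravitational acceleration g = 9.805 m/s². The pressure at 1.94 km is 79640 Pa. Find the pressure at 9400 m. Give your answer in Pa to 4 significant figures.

Scale height: H = RT/g = 287.1 × 259.6 / 9.805 = 7601.3 m.
Between two levels, P₂ = P₁ exp(−Δz/H) with Δz = z₂ − z₁.
Δz = 9400.0 − 1940.0 = 7460.0 m; Δz/H = 7460.0/7601.3 = 0.98141.
P₂ = 79640 × exp(−0.98141) = 79640 × 0.37478 = 29847 Pa.

P ≈ 29850 Pa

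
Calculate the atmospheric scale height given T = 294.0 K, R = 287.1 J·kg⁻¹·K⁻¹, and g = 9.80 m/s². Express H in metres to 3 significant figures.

The scale height of an isothermal atmosphere is H = RT/g.
H = 287.1 × 294.0 / 9.80 = 84407/9.80 = 8613.0 m.

H ≈ 8610 m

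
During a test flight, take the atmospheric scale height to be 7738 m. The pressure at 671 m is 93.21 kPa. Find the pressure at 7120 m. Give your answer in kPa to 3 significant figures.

P ≈ 40.5 kPa

Between two levels, P₂ = P₁ exp(−Δz/H) with Δz = z₂ − z₁.
Δz = 7120.0 − 671.00 = 6449.0 m; Δz/H = 6449.0/7738.0 = 0.83342.
P₂ = 93.21 × exp(−0.83342) = 93.21 × 0.43456 = 40.505 kPa.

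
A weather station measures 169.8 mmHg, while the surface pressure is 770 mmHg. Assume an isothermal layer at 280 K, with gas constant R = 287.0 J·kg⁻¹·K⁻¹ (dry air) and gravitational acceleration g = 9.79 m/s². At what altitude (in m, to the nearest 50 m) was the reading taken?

z ≈ 12400 m

Scale height: H = RT/g = 287.0 × 280 / 9.79 = 8208.4 m.
Invert the barometric formula: z = H ln(P₀/P).
P₀/P = 770/169.8 = 4.5347; ln(4.5347) = 1.5118.
z = 8208.4 × 1.5118 = 12409 m.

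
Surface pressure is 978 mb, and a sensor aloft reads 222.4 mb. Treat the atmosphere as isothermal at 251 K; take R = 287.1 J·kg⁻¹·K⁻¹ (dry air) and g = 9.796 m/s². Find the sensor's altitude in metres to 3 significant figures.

z ≈ 10900 m

Scale height: H = RT/g = 287.1 × 251 / 9.796 = 7356.3 m.
Invert the barometric formula: z = H ln(P₀/P).
P₀/P = 978/222.4 = 4.3975; ln(4.3975) = 1.4810.
z = 7356.3 × 1.4810 = 10895 m.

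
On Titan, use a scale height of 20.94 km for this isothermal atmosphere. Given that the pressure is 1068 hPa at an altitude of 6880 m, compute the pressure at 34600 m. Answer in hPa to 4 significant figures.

P ≈ 284.2 hPa

Between two levels, P₂ = P₁ exp(−Δz/H) with Δz = z₂ − z₁.
Δz = 34600 − 6880.0 = 27720 m; Δz/H = 27720/20940 = 1.3238.
P₂ = 1068 × exp(−1.3238) = 1068 × 0.26612 = 284.22 hPa.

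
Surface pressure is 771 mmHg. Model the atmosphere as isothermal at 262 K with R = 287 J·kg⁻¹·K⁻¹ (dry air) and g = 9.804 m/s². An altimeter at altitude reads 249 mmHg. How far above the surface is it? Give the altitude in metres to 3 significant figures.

Scale height: H = RT/g = 287 × 262 / 9.804 = 7669.7 m.
Invert the barometric formula: z = H ln(P₀/P).
P₀/P = 771/249 = 3.0964; ln(3.0964) = 1.1302.
z = 7669.7 × 1.1302 = 8668.3 m.

z ≈ 8670 m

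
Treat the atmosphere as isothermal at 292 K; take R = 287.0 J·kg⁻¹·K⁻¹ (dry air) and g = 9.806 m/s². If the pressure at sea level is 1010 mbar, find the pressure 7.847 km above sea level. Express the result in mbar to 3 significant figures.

Scale height: H = RT/g = 287.0 × 292 / 9.806 = 8546.2 m.
Barometric formula: P = P₀ exp(−z/H).
z/H = 7847.0/8546.2 = 0.91819; exp(−0.91819) = 0.39924.
P = 1010 × 0.39924 = 403.23 mbar.

P ≈ 403 mbar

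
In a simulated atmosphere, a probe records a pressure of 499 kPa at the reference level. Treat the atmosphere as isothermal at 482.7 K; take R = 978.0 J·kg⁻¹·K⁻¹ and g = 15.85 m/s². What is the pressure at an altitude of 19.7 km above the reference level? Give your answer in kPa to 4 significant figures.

P ≈ 257.5 kPa

Scale height: H = RT/g = 978.0 × 482.7 / 15.85 = 29784 m.
Barometric formula: P = P₀ exp(−z/H).
z/H = 19700/29784 = 0.66143; exp(−0.66143) = 0.51611.
P = 499 × 0.51611 = 257.54 kPa.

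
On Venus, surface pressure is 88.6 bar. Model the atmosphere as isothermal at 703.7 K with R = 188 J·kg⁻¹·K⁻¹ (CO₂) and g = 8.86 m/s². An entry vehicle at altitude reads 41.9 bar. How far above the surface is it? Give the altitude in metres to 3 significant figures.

z ≈ 11200 m

Scale height: H = RT/g = 188 × 703.7 / 8.86 = 14932 m.
Invert the barometric formula: z = H ln(P₀/P).
P₀/P = 88.6/41.9 = 2.1146; ln(2.1146) = 0.74887.
z = 14932 × 0.74887 = 11182 m.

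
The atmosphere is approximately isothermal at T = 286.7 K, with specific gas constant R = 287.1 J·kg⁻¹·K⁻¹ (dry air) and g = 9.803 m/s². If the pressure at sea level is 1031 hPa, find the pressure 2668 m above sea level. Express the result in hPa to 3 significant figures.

P ≈ 750 hPa

Scale height: H = RT/g = 287.1 × 286.7 / 9.803 = 8396.6 m.
Barometric formula: P = P₀ exp(−z/H).
z/H = 2668.0/8396.6 = 0.31775; exp(−0.31775) = 0.72778.
P = 1031 × 0.72778 = 750.34 hPa.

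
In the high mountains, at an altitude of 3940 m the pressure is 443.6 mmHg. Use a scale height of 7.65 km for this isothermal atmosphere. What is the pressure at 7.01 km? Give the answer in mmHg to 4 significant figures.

Between two levels, P₂ = P₁ exp(−Δz/H) with Δz = z₂ − z₁.
Δz = 7010.0 − 3940.0 = 3070.0 m; Δz/H = 3070.0/7650.0 = 0.40131.
P₂ = 443.6 × exp(−0.40131) = 443.6 × 0.66944 = 296.96 mmHg.

P ≈ 297.0 mmHg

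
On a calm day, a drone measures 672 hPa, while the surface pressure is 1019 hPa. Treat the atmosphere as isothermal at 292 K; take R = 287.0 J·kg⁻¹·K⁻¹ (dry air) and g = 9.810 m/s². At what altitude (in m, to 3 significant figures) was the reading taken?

Scale height: H = RT/g = 287.0 × 292 / 9.810 = 8542.7 m.
Invert the barometric formula: z = H ln(P₀/P).
P₀/P = 1019/672 = 1.5164; ln(1.5164) = 0.41634.
z = 8542.7 × 0.41634 = 3556.7 m.

z ≈ 3560 m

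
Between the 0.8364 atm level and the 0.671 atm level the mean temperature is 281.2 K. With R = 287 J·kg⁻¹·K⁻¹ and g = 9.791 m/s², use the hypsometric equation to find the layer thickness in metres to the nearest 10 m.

Hypsometric equation: Δz = (R T̄/g) ln(P₁/P₂).
R T̄/g = 287 × 281.2 / 9.791 = 8242.7 m.
ln(0.8364/0.671) = ln(1.2465) = 0.22034.
Δz = 8242.7 × 0.22034 = 1816.2 m.

Δz ≈ 1820 m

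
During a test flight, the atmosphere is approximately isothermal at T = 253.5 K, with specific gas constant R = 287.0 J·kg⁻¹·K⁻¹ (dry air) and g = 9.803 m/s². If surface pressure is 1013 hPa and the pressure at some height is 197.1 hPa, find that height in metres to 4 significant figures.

Scale height: H = RT/g = 287.0 × 253.5 / 9.803 = 7421.7 m.
Invert the barometric formula: z = H ln(P₀/P).
P₀/P = 1013/197.1 = 5.1395; ln(5.1395) = 1.6370.
z = 7421.7 × 1.6370 = 12149 m.

z ≈ 12150 m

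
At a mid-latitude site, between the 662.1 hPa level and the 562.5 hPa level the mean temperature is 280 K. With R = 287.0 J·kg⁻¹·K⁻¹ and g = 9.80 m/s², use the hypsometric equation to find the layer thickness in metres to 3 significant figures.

Δz ≈ 1340 m

Hypsometric equation: Δz = (R T̄/g) ln(P₁/P₂).
R T̄/g = 287.0 × 280 / 9.80 = 8200.0 m.
ln(662.1/562.5) = ln(1.1771) = 0.16305.
Δz = 8200.0 × 0.16305 = 1337.0 m.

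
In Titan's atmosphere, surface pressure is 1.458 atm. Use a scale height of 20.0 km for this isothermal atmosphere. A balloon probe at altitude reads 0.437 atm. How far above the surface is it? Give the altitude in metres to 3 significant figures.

z ≈ 24100 m

Invert the barometric formula: z = H ln(P₀/P).
P₀/P = 1.458/0.437 = 3.3364; ln(3.3364) = 1.2049.
z = 20000 × 1.2049 = 24098 m.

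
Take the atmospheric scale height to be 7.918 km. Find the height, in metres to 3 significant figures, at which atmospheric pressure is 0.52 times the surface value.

z ≈ 5180 m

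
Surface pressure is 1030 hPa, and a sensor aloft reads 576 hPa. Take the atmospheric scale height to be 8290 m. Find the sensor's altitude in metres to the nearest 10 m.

z ≈ 4820 m

Invert the barometric formula: z = H ln(P₀/P).
P₀/P = 1030/576 = 1.7882; ln(1.7882) = 0.58121.
z = 8290.0 × 0.58121 = 4818.2 m.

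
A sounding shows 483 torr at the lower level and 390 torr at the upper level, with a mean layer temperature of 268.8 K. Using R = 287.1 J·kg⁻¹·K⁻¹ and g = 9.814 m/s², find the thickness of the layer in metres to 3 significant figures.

Hypsometric equation: Δz = (R T̄/g) ln(P₁/P₂).
R T̄/g = 287.1 × 268.8 / 9.814 = 7863.5 m.
ln(483/390) = ln(1.2385) = 0.21390.
Δz = 7863.5 × 0.21390 = 1682.0 m.

Δz ≈ 1680 m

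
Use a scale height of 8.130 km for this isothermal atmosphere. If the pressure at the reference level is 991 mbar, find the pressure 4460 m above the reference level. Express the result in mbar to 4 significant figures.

Barometric formula: P = P₀ exp(−z/H).
z/H = 4460.0/8130.0 = 0.54859; exp(−0.54859) = 0.57776.
P = 991 × 0.57776 = 572.56 mbar.

P ≈ 572.6 mbar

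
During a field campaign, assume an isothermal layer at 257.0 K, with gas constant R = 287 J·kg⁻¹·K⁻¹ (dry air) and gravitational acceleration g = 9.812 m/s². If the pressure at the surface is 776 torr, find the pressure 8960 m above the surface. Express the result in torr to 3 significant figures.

Scale height: H = RT/g = 287 × 257.0 / 9.812 = 7517.2 m.
Barometric formula: P = P₀ exp(−z/H).
z/H = 8960.0/7517.2 = 1.1919; exp(−1.1919) = 0.30364.
P = 776 × 0.30364 = 235.62 torr.

P ≈ 236 torr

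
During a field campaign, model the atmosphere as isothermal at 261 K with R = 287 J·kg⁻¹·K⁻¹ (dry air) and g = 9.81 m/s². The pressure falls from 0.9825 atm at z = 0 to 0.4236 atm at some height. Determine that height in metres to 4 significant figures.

z ≈ 6424 m

Scale height: H = RT/g = 287 × 261 / 9.81 = 7635.8 m.
Invert the barometric formula: z = H ln(P₀/P).
P₀/P = 0.9825/0.4236 = 2.3194; ln(2.3194) = 0.84131.
z = 7635.8 × 0.84131 = 6424.1 m.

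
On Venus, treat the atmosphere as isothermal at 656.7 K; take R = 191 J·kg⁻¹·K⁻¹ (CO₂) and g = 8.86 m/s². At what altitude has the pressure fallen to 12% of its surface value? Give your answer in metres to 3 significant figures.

Scale height: H = RT/g = 191 × 656.7 / 8.86 = 14157 m.
Set P/P₀ = exp(−z/H) = 0.12, so z = −H ln(0.12).
−ln(0.12) = 2.1203; z = 14157 × 2.1203 = 30017 m.

z ≈ 30000 m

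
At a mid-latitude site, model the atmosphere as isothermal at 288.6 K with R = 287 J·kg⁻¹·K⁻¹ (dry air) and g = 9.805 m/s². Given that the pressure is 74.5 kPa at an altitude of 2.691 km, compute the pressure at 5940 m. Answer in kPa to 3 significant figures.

Scale height: H = RT/g = 287 × 288.6 / 9.805 = 8447.5 m.
Between two levels, P₂ = P₁ exp(−Δz/H) with Δz = z₂ − z₁.
Δz = 5940.0 − 2691.0 = 3249.0 m; Δz/H = 3249.0/8447.5 = 0.38461.
P₂ = 74.5 × exp(−0.38461) = 74.5 × 0.68072 = 50.714 kPa.

P ≈ 50.7 kPa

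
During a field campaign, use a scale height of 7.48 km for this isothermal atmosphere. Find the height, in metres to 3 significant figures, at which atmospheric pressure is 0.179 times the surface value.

Set P/P₀ = exp(−z/H) = 0.179, so z = −H ln(0.179).
−ln(0.179) = 1.7204; z = 7480.0 × 1.7204 = 12869 m.

z ≈ 12900 m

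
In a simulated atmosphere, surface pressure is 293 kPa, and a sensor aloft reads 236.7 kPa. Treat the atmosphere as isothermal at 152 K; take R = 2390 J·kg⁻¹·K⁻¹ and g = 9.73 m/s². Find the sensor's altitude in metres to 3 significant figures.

z ≈ 7970 m

Scale height: H = RT/g = 2390 × 152 / 9.73 = 37336 m.
Invert the barometric formula: z = H ln(P₀/P).
P₀/P = 293/236.7 = 1.2379; ln(1.2379) = 0.21342.
z = 37336 × 0.21342 = 7968.2 m.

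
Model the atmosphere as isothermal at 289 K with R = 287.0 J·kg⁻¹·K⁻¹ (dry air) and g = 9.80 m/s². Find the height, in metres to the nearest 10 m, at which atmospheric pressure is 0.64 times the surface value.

Scale height: H = RT/g = 287.0 × 289 / 9.80 = 8463.6 m.
Set P/P₀ = exp(−z/H) = 0.64, so z = −H ln(0.64).
−ln(0.64) = 0.44629; z = 8463.6 × 0.44629 = 3777.2 m.

z ≈ 3780 m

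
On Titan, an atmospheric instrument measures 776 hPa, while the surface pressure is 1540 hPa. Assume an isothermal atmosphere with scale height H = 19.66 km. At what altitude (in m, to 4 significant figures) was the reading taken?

z ≈ 13470 m

Invert the barometric formula: z = H ln(P₀/P).
P₀/P = 1540/776 = 1.9845; ln(1.9845) = 0.68537.
z = 19660 × 0.68537 = 13474 m.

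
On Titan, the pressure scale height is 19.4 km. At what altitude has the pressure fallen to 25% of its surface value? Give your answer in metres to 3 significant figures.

z ≈ 26900 m

Set P/P₀ = exp(−z/H) = 0.25, so z = −H ln(0.25).
−ln(0.25) = 1.3863; z = 19400 × 1.3863 = 26894 m.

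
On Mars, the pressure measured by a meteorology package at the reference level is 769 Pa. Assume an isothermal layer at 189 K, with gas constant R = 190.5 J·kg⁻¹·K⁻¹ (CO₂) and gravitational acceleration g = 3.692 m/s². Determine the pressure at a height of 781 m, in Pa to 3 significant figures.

Scale height: H = RT/g = 190.5 × 189 / 3.692 = 9752.0 m.
Barometric formula: P = P₀ exp(−z/H).
z/H = 781.00/9752.0 = 0.080086; exp(−0.080086) = 0.92304.
P = 769 × 0.92304 = 709.82 Pa.

P ≈ 710 Pa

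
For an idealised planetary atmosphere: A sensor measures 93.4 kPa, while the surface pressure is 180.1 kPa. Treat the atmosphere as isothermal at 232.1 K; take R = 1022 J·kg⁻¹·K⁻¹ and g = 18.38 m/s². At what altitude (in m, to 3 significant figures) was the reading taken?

z ≈ 8470 m

Scale height: H = RT/g = 1022 × 232.1 / 18.38 = 12906 m.
Invert the barometric formula: z = H ln(P₀/P).
P₀/P = 180.1/93.4 = 1.9283; ln(1.9283) = 0.65664.
z = 12906 × 0.65664 = 8474.6 m.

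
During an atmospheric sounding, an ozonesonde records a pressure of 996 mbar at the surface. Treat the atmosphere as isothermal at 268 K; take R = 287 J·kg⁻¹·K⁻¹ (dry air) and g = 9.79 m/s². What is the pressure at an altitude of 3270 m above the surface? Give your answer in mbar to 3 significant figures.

P ≈ 657 mbar

Scale height: H = RT/g = 287 × 268 / 9.79 = 7856.6 m.
Barometric formula: P = P₀ exp(−z/H).
z/H = 3270.0/7856.6 = 0.41621; exp(−0.41621) = 0.65954.
P = 996 × 0.65954 = 656.90 mbar.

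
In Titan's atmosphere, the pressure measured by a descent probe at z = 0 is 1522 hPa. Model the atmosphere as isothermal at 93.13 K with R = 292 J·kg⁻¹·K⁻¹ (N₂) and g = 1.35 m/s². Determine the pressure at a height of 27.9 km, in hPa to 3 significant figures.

P ≈ 381 hPa

Scale height: H = RT/g = 292 × 93.13 / 1.35 = 20144 m.
Barometric formula: P = P₀ exp(−z/H).
z/H = 27900/20144 = 1.3850; exp(−1.3850) = 0.25032.
P = 1522 × 0.25032 = 380.99 hPa.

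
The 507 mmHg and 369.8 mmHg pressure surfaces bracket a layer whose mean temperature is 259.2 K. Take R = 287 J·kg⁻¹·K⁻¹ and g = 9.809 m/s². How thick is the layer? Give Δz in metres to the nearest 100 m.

Δz ≈ 2400 m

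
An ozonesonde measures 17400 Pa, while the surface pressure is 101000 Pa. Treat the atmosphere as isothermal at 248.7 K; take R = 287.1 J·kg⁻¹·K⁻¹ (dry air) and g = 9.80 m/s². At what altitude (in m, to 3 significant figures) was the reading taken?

Scale height: H = RT/g = 287.1 × 248.7 / 9.80 = 7285.9 m.
Invert the barometric formula: z = H ln(P₀/P).
P₀/P = 101000/17400 = 5.8046; ln(5.8046) = 1.7587.
z = 7285.9 × 1.7587 = 12814 m.

z ≈ 12800 m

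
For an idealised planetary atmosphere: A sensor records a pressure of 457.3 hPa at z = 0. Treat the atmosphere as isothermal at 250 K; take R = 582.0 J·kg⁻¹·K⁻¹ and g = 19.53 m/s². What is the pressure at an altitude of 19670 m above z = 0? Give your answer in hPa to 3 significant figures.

Scale height: H = RT/g = 582.0 × 250 / 19.53 = 7450.1 m.
Barometric formula: P = P₀ exp(−z/H).
z/H = 19670/7450.1 = 2.6402; exp(−2.6402) = 0.071347.
P = 457.3 × 0.071347 = 32.627 hPa.

P ≈ 32.6 hPa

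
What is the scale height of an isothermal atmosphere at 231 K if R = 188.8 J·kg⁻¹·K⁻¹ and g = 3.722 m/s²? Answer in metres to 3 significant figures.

The scale height of an isothermal atmosphere is H = RT/g.
H = 188.8 × 231 / 3.722 = 43613/3.722 = 11718 m.

H ≈ 11700 m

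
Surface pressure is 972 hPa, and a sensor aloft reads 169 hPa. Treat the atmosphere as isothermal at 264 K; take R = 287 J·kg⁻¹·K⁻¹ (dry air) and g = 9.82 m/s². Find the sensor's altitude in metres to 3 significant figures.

z ≈ 13500 m

Scale height: H = RT/g = 287 × 264 / 9.82 = 7715.7 m.
Invert the barometric formula: z = H ln(P₀/P).
P₀/P = 972/169 = 5.7515; ln(5.7515) = 1.7495.
z = 7715.7 × 1.7495 = 13499 m.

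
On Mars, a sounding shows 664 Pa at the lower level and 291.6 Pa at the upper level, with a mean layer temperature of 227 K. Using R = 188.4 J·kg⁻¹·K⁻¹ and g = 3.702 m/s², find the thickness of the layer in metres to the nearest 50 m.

Δz ≈ 9500 m

Hypsometric equation: Δz = (R T̄/g) ln(P₁/P₂).
R T̄/g = 188.4 × 227 / 3.702 = 11552 m.
ln(664/291.6) = ln(2.2771) = 0.82290.
Δz = 11552 × 0.82290 = 9506.1 m.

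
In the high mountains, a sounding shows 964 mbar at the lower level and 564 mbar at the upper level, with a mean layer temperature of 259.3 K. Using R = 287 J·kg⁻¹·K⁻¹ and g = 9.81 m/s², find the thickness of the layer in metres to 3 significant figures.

Hypsometric equation: Δz = (R T̄/g) ln(P₁/P₂).
R T̄/g = 287 × 259.3 / 9.81 = 7586.0 m.
ln(964/564) = ln(1.7092) = 0.53603.
Δz = 7586.0 × 0.53603 = 4066.3 m.

Δz ≈ 4070 m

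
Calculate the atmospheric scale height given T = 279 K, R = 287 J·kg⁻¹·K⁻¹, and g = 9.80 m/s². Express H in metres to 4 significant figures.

The scale height of an isothermal atmosphere is H = RT/g.
H = 287 × 279 / 9.80 = 80073/9.80 = 8170.7 m.

H ≈ 8171 m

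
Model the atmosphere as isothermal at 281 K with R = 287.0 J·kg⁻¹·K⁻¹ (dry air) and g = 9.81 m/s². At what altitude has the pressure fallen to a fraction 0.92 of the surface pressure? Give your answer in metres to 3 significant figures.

z ≈ 685 m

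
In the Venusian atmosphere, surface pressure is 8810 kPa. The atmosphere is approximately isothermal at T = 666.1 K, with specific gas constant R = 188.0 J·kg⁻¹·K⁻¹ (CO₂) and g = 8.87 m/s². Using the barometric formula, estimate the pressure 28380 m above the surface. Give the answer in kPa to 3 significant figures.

P ≈ 1180 kPa

Scale height: H = RT/g = 188.0 × 666.1 / 8.87 = 14118 m.
Barometric formula: P = P₀ exp(−z/H).
z/H = 28380/14118 = 2.0102; exp(−2.0102) = 0.13396.
P = 8810 × 0.13396 = 1180.2 kPa.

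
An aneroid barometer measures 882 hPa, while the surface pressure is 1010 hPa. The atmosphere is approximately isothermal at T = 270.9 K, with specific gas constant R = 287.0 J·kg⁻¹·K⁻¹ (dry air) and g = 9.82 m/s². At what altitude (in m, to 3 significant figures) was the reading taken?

Scale height: H = RT/g = 287.0 × 270.9 / 9.82 = 7917.3 m.
Invert the barometric formula: z = H ln(P₀/P).
P₀/P = 1010/882 = 1.1451; ln(1.1451) = 0.13549.
z = 7917.3 × 0.13549 = 1072.7 m.

z ≈ 1070 m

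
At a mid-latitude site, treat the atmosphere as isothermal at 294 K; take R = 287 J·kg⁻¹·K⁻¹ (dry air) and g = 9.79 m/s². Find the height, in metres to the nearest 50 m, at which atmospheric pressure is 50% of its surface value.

z ≈ 5950 m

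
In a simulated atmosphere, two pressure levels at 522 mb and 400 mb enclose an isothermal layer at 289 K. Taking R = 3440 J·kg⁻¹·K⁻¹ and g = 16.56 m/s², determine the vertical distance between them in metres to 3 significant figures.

Δz ≈ 16000 m

Hypsometric equation: Δz = (R T̄/g) ln(P₁/P₂).
R T̄/g = 3440 × 289 / 16.56 = 60034 m.
ln(522/400) = ln(1.3050) = 0.26620.
Δz = 60034 × 0.26620 = 15981 m.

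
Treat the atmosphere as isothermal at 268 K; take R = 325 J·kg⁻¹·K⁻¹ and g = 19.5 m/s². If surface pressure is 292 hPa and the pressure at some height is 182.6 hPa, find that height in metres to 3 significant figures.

Scale height: H = RT/g = 325 × 268 / 19.5 = 4466.7 m.
Invert the barometric formula: z = H ln(P₀/P).
P₀/P = 292/182.6 = 1.5991; ln(1.5991) = 0.46944.
z = 4466.7 × 0.46944 = 2096.8 m.

z ≈ 2100 m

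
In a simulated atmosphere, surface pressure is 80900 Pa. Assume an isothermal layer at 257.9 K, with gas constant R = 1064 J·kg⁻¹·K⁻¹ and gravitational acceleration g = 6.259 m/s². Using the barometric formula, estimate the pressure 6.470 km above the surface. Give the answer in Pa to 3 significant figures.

P ≈ 69800 Pa

Scale height: H = RT/g = 1064 × 257.9 / 6.259 = 43842 m.
Barometric formula: P = P₀ exp(−z/H).
z/H = 6470.0/43842 = 0.14758; exp(−0.14758) = 0.86279.
P = 80900 × 0.86279 = 69800 Pa.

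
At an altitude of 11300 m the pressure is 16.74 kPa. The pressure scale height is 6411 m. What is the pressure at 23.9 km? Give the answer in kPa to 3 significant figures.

P ≈ 2.35 kPa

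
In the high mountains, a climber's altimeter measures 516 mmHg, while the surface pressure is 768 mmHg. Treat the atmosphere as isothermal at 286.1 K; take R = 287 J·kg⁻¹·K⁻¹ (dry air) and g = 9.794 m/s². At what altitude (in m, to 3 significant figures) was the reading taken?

z ≈ 3330 m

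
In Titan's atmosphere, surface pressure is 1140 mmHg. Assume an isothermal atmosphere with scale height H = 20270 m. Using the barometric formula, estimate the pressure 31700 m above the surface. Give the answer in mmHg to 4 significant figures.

Barometric formula: P = P₀ exp(−z/H).
z/H = 31700/20270 = 1.5639; exp(−1.5639) = 0.20932.
P = 1140 × 0.20932 = 238.62 mmHg.

P ≈ 238.6 mmHg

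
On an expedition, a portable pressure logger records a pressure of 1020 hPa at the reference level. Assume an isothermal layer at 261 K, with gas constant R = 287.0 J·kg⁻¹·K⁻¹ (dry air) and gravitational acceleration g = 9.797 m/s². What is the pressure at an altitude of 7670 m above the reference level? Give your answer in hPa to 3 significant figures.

Scale height: H = RT/g = 287.0 × 261 / 9.797 = 7645.9 m.
Barometric formula: P = P₀ exp(−z/H).
z/H = 7670.0/7645.9 = 1.0032; exp(−1.0032) = 0.36670.
P = 1020 × 0.36670 = 374.03 hPa.

P ≈ 374 hPa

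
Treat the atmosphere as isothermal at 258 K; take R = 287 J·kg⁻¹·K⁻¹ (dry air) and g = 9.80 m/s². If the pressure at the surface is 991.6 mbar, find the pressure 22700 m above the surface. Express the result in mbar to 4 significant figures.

P ≈ 49.15 mbar

Scale height: H = RT/g = 287 × 258 / 9.80 = 7555.7 m.
Barometric formula: P = P₀ exp(−z/H).
z/H = 22700/7555.7 = 3.0044; exp(−3.0044) = 0.049568.
P = 991.6 × 0.049568 = 49.152 mbar.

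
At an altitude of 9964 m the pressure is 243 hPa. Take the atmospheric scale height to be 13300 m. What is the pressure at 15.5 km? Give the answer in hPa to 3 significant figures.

Between two levels, P₂ = P₁ exp(−Δz/H) with Δz = z₂ − z₁.
Δz = 15500 − 9964.0 = 5536.0 m; Δz/H = 5536.0/13300 = 0.41624.
P₂ = 243 × exp(−0.41624) = 243 × 0.65952 = 160.26 hPa.

P ≈ 160 hPa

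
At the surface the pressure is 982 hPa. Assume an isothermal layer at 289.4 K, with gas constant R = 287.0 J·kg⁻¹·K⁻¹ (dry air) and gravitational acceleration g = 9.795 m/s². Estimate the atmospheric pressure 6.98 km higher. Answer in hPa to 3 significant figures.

P ≈ 431 hPa

Scale height: H = RT/g = 287.0 × 289.4 / 9.795 = 8479.6 m.
Barometric formula: P = P₀ exp(−z/H).
z/H = 6980.0/8479.6 = 0.82315; exp(−0.82315) = 0.43905.
P = 982 × 0.43905 = 431.15 hPa.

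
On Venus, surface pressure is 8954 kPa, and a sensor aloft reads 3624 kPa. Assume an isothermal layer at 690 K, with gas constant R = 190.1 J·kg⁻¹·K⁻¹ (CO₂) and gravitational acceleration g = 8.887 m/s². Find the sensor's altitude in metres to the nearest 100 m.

z ≈ 13400 m

Scale height: H = RT/g = 190.1 × 690 / 8.887 = 14760 m.
Invert the barometric formula: z = H ln(P₀/P).
P₀/P = 8954/3624 = 2.4708; ln(2.4708) = 0.90454.
z = 14760 × 0.90454 = 13351 m.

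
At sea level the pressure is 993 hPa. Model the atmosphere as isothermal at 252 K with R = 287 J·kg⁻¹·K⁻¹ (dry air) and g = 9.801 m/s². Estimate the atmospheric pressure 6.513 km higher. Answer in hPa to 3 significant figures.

P ≈ 411 hPa

Scale height: H = RT/g = 287 × 252 / 9.801 = 7379.2 m.
Barometric formula: P = P₀ exp(−z/H).
z/H = 6513.0/7379.2 = 0.88262; exp(−0.88262) = 0.41370.
P = 993 × 0.41370 = 410.80 hPa.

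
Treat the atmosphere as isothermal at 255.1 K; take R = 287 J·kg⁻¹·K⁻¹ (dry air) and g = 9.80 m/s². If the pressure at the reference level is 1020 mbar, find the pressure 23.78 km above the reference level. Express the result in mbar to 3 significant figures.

P ≈ 42.3 mbar

Scale height: H = RT/g = 287 × 255.1 / 9.80 = 7470.8 m.
Barometric formula: P = P₀ exp(−z/H).
z/H = 23780/7470.8 = 3.1831; exp(−3.1831) = 0.041457.
P = 1020 × 0.041457 = 42.286 mbar.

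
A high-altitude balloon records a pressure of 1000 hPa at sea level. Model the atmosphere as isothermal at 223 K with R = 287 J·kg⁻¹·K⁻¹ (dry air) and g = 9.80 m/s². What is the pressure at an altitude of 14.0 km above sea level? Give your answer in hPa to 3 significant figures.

P ≈ 117 hPa

Scale height: H = RT/g = 287 × 223 / 9.80 = 6530.7 m.
Barometric formula: P = P₀ exp(−z/H).
z/H = 14000/6530.7 = 2.1437; exp(−2.1437) = 0.11722.
P = 1000 × 0.11722 = 117.22 hPa.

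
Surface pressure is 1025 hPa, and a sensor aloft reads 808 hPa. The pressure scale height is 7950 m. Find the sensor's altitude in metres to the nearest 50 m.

z ≈ 1900 m

Invert the barometric formula: z = H ln(P₀/P).
P₀/P = 1025/808 = 1.2686; ln(1.2686) = 0.23791.
z = 7950.0 × 0.23791 = 1891.4 m.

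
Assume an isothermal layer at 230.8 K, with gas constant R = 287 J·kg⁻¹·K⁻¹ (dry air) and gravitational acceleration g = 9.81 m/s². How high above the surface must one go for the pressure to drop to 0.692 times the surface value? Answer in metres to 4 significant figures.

Scale height: H = RT/g = 287 × 230.8 / 9.81 = 6752.3 m.
Set P/P₀ = exp(−z/H) = 0.692, so z = −H ln(0.692).
−ln(0.692) = 0.36817; z = 6752.3 × 0.36817 = 2486.0 m.

z ≈ 2486 m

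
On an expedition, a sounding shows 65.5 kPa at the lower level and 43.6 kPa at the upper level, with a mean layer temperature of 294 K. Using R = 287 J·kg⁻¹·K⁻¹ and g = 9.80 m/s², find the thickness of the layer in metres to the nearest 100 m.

Δz ≈ 3500 m

Hypsometric equation: Δz = (R T̄/g) ln(P₁/P₂).
R T̄/g = 287 × 294 / 9.80 = 8610.0 m.
ln(65.5/43.6) = ln(1.5023) = 0.40700.
Δz = 8610.0 × 0.40700 = 3504.3 m.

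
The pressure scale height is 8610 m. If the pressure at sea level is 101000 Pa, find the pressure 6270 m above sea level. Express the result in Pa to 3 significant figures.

Barometric formula: P = P₀ exp(−z/H).
z/H = 6270.0/8610.0 = 0.72822; exp(−0.72822) = 0.48277.
P = 101000 × 0.48277 = 48760 Pa.

P ≈ 48800 Pa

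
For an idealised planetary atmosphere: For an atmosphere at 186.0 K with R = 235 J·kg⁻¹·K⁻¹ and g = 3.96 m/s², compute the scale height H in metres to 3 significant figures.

H ≈ 11000 m

The scale height of an isothermal atmosphere is H = RT/g.
H = 235 × 186.0 / 3.96 = 43710/3.96 = 11038 m.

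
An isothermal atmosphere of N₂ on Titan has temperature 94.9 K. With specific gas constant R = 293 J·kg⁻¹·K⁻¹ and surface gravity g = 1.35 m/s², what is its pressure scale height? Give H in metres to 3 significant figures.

The scale height of an isothermal atmosphere is H = RT/g.
H = 293 × 94.9 / 1.35 = 27806/1.35 = 20597 m.

H ≈ 20600 m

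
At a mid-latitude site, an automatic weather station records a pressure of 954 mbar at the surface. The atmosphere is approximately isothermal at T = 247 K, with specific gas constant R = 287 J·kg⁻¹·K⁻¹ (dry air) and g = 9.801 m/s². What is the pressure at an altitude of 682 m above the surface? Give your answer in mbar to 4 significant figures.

P ≈ 868.2 mbar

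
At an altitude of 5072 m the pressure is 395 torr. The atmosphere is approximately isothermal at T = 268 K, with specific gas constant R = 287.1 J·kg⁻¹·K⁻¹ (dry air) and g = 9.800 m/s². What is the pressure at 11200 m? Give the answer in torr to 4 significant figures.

P ≈ 181.0 torr

Scale height: H = RT/g = 287.1 × 268 / 9.800 = 7851.3 m.
Between two levels, P₂ = P₁ exp(−Δz/H) with Δz = z₂ − z₁.
Δz = 11200 − 5072.0 = 6128.0 m; Δz/H = 6128.0/7851.3 = 0.78051.
P₂ = 395 × exp(−0.78051) = 395 × 0.45817 = 180.98 torr.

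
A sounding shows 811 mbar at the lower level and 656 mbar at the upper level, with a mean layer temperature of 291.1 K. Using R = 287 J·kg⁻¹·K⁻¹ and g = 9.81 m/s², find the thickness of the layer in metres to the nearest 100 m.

Δz ≈ 1800 m

Hypsometric equation: Δz = (R T̄/g) ln(P₁/P₂).
R T̄/g = 287 × 291.1 / 9.81 = 8516.4 m.
ln(811/656) = ln(1.2363) = 0.21212.
Δz = 8516.4 × 0.21212 = 1806.5 m.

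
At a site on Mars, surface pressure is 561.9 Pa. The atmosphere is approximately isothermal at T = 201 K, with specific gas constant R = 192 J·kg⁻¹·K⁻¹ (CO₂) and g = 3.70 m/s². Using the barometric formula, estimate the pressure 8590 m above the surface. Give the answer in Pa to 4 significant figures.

Scale height: H = RT/g = 192 × 201 / 3.70 = 10430 m.
Barometric formula: P = P₀ exp(−z/H).
z/H = 8590.0/10430 = 0.82359; exp(−0.82359) = 0.43885.
P = 561.9 × 0.43885 = 246.59 Pa.

P ≈ 246.6 Pa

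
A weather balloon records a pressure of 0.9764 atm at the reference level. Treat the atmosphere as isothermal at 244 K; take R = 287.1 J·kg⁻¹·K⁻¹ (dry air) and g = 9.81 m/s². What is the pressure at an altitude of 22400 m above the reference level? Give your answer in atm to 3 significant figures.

Scale height: H = RT/g = 287.1 × 244 / 9.81 = 7140.9 m.
Barometric formula: P = P₀ exp(−z/H).
z/H = 22400/7140.9 = 3.1369; exp(−3.1369) = 0.043417.
P = 0.9764 × 0.043417 = 0.042392 atm.

P ≈ 0.0424 atm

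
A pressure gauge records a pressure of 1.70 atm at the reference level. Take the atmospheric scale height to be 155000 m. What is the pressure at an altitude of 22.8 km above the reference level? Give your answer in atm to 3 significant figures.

Barometric formula: P = P₀ exp(−z/H).
z/H = 22800/155000 = 0.14710; exp(−0.14710) = 0.86321.
P = 1.70 × 0.86321 = 1.4675 atm.

P ≈ 1.47 atm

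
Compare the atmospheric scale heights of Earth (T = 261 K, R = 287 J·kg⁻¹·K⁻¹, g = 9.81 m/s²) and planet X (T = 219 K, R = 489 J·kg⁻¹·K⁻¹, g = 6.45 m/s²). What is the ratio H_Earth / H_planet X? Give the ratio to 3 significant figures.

H_Earth/H_planet X ≈ 0.460

H = RT/g for each body.
H_Earth = 287 × 261 / 9.81 = 7635.8 m.
H_planet X = 489 × 219 / 6.45 = 16603 m.
H_Earth/H_planet X = 7635.8/16603 = 0.45990.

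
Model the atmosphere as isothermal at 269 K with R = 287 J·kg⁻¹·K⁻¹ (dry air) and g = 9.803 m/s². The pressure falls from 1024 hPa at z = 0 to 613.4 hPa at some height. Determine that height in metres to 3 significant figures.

Scale height: H = RT/g = 287 × 269 / 9.803 = 7875.4 m.
Invert the barometric formula: z = H ln(P₀/P).
P₀/P = 1024/613.4 = 1.6694; ln(1.6694) = 0.51246.
z = 7875.4 × 0.51246 = 4035.8 m.

z ≈ 4040 m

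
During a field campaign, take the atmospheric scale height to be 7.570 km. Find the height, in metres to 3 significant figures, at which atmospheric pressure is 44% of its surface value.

Set P/P₀ = exp(−z/H) = 0.44, so z = −H ln(0.44).
−ln(0.44) = 0.82098; z = 7570.0 × 0.82098 = 6214.8 m.

z ≈ 6210 m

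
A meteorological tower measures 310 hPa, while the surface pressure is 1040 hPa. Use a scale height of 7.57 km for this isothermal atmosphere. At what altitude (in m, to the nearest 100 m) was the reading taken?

z ≈ 9200 m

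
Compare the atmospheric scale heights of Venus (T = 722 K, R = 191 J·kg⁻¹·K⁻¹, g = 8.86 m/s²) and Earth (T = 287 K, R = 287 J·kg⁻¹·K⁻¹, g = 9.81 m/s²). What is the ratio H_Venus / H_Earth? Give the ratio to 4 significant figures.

H_Venus/H_Earth ≈ 1.854

H = RT/g for each body.
H_Venus = 191 × 722 / 8.86 = 15565 m.
H_Earth = 287 × 287 / 9.81 = 8396.4 m.
H_Venus/H_Earth = 15565/8396.4 = 1.8538.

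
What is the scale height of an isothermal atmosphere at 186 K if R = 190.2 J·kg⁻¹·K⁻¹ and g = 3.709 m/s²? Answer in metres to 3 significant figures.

The scale height of an isothermal atmosphere is H = RT/g.
H = 190.2 × 186 / 3.709 = 35377/3.709 = 9538.2 m.

H ≈ 9540 m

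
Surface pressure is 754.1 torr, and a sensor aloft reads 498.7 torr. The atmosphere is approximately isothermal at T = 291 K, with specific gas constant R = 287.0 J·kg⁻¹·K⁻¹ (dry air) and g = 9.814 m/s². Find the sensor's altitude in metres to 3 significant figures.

Scale height: H = RT/g = 287.0 × 291 / 9.814 = 8510.0 m.
Invert the barometric formula: z = H ln(P₀/P).
P₀/P = 754.1/498.7 = 1.5121; ln(1.5121) = 0.41350.
z = 8510.0 × 0.41350 = 3518.9 m.

z ≈ 3520 m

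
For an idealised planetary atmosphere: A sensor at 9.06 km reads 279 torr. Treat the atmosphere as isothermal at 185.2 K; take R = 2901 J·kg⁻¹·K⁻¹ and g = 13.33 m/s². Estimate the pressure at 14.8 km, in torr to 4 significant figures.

Scale height: H = RT/g = 2901 × 185.2 / 13.33 = 40305 m.
Between two levels, P₂ = P₁ exp(−Δz/H) with Δz = z₂ − z₁.
Δz = 14800 − 9060.0 = 5740.0 m; Δz/H = 5740.0/40305 = 0.14241.
P₂ = 279 × exp(−0.14241) = 279 × 0.86727 = 241.97 torr.

P ≈ 242.0 torr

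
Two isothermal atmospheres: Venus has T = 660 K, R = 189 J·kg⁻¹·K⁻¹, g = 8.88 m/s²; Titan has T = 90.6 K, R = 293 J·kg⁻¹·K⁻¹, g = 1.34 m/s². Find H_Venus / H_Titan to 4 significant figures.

H_Venus/H_Titan ≈ 0.7091

H = RT/g for each body.
H_Venus = 189 × 660 / 8.88 = 14047 m.
H_Titan = 293 × 90.6 / 1.34 = 19810 m.
H_Venus/H_Titan = 14047/19810 = 0.70909.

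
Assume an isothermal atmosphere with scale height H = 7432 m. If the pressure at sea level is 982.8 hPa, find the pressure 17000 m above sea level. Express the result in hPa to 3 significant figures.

P ≈ 99.8 hPa

Barometric formula: P = P₀ exp(−z/H).
z/H = 17000/7432.0 = 2.2874; exp(−2.2874) = 0.10153.
P = 982.8 × 0.10153 = 99.784 hPa.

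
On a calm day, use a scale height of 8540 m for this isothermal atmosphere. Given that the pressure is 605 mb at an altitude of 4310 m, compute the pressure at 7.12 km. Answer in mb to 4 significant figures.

P ≈ 435.4 mb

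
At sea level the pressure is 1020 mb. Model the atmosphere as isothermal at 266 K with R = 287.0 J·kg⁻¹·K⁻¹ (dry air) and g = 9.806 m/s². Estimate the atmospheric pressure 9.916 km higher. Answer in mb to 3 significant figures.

P ≈ 285 mb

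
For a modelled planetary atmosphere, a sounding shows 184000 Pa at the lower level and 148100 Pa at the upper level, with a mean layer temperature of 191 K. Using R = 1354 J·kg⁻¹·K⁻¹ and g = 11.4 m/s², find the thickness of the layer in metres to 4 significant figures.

Δz ≈ 4924 m

Hypsometric equation: Δz = (R T̄/g) ln(P₁/P₂).
R T̄/g = 1354 × 191 / 11.4 = 22685 m.
ln(184000/148100) = ln(1.2424) = 0.21704.
Δz = 22685 × 0.21704 = 4923.6 m.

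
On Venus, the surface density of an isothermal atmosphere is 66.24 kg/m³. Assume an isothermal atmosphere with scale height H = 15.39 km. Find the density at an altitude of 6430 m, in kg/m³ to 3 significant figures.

In an isothermal atmosphere, density decays like pressure: ρ = ρ₀ exp(−z/H).
z/H = 6430.0/15390 = 0.41780; exp(−0.41780) = 0.65849.
ρ = 66.24 × 0.65849 = 43.618 kg/m³.

ρ ≈ 43.6 kg/m³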